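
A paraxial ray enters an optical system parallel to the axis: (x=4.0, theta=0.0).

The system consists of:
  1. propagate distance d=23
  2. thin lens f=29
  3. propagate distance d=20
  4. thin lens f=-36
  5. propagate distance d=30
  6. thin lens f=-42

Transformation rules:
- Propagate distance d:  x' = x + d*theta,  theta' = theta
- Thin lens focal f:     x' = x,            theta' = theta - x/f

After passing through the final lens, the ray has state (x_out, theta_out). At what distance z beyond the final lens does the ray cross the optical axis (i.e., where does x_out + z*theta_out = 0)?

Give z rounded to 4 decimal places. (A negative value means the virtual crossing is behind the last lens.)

Initial: x=4.0000 theta=0.0000
After 1 (propagate distance d=23): x=4.0000 theta=0.0000
After 2 (thin lens f=29): x=4.0000 theta=-4/29 (≈-0.1379)
After 3 (propagate distance d=20): x=36/29 (≈1.2414) theta=-4/29 (≈-0.1379)
After 4 (thin lens f=-36): x=36/29 (≈1.2414) theta=-3/29 (≈-0.1034)
After 5 (propagate distance d=30): x=-54/29 (≈-1.8621) theta=-3/29 (≈-0.1034)
After 6 (thin lens f=-42): x=-54/29 (≈-1.8621) theta=-30/203 (≈-0.1478)
z_focus = -x_out/theta_out = -(-54/29)/(-30/203) = -12.6000
Rounded to 4 decimal places: z = -12.6000

Answer: -12.6000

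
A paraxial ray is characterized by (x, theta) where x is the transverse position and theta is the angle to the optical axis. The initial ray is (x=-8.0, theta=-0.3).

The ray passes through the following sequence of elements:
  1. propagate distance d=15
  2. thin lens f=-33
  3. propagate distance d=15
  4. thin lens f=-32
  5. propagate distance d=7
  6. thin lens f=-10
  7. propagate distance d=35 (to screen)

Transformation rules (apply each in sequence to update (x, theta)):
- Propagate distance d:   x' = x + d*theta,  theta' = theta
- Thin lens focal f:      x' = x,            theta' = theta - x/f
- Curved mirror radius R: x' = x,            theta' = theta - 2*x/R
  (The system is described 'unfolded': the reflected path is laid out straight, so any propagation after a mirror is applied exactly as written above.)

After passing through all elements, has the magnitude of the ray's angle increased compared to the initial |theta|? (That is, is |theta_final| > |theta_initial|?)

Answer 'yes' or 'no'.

Initial: x=-8.0000 theta=-0.3000
After 1 (propagate distance d=15): x=-12.5000 theta=-0.3000
After 2 (thin lens f=-33): x=-12.5000 theta=-112/165 (≈-0.6788)
After 3 (propagate distance d=15): x=-499/22 (≈-22.6818) theta=-112/165 (≈-0.6788)
After 4 (thin lens f=-32): x=-499/22 (≈-22.6818) theta=-14653/10560 (≈-1.3876)
After 5 (propagate distance d=7): x=-342091/10560 (≈-32.3950) theta=-14653/10560 (≈-1.3876)
After 6 (thin lens f=-10): x=-342091/10560 (≈-32.3950) theta=-488621/105600 (≈-4.6271)
After 7 (propagate distance d=35 (to screen)): x=-373139/1920 (≈-194.3432) theta=-488621/105600 (≈-4.6271)
|theta_initial|=0.3000 |theta_final|=488621/105600 (≈4.6271) -> increased

Answer: yes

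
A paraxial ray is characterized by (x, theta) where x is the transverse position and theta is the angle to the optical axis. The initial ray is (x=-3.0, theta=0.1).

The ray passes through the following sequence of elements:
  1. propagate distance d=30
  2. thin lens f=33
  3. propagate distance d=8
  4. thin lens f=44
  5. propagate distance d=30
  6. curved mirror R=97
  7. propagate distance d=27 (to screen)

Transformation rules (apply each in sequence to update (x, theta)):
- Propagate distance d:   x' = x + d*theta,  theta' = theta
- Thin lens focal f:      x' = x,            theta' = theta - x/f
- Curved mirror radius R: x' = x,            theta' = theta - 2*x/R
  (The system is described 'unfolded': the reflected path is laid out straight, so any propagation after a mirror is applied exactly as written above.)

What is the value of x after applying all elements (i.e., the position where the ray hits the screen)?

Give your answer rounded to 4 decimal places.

Answer: 3.6518

Derivation:
Initial: x=-3.0000 theta=0.1000
After 1 (propagate distance d=30): x=0.0000 theta=0.1000
After 2 (thin lens f=33): x=0.0000 theta=0.1000
After 3 (propagate distance d=8): x=0.8000 theta=0.1000
After 4 (thin lens f=44): x=0.8000 theta=9/110 (≈0.0818)
After 5 (propagate distance d=30): x=179/55 (≈3.2545) theta=9/110 (≈0.0818)
After 6 (curved mirror R=97): x=179/55 (≈3.2545) theta=157/10670 (≈0.0147)
After 7 (propagate distance d=27 (to screen)): x=7793/2134 (≈3.6518) theta=157/10670 (≈0.0147)
Rounded to 4 decimal places: x = 3.6518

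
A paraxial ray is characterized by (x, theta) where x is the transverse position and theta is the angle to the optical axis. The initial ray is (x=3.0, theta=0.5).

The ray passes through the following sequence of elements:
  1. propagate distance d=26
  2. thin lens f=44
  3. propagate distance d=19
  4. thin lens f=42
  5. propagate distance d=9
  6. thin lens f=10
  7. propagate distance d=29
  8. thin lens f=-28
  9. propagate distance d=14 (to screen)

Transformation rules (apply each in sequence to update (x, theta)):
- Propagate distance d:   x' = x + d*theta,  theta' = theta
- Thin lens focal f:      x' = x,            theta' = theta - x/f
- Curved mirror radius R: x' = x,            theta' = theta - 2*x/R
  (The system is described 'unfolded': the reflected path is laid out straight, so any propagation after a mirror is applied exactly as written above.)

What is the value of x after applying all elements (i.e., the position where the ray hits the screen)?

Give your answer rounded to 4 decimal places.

Answer: -84.9072

Derivation:
Initial: x=3.0000 theta=0.5000
After 1 (propagate distance d=26): x=16.0000 theta=0.5000
After 2 (thin lens f=44): x=16.0000 theta=3/22 (≈0.1364)
After 3 (propagate distance d=19): x=409/22 (≈18.5909) theta=3/22 (≈0.1364)
After 4 (thin lens f=42): x=409/22 (≈18.5909) theta=-283/924 (≈-0.3063)
After 5 (propagate distance d=9): x=4877/308 (≈15.8344) theta=-283/924 (≈-0.3063)
After 6 (thin lens f=10): x=4877/308 (≈15.8344) theta=-17461/9240 (≈-1.8897)
After 7 (propagate distance d=29): x=-51437/1320 (≈-38.9674) theta=-17461/9240 (≈-1.8897)
After 8 (thin lens f=-28): x=-51437/1320 (≈-38.9674) theta=-40427/12320 (≈-3.2814)
After 9 (propagate distance d=14 (to screen)): x=-44831/528 (≈-84.9072) theta=-40427/12320 (≈-3.2814)
Rounded to 4 decimal places: x = -84.9072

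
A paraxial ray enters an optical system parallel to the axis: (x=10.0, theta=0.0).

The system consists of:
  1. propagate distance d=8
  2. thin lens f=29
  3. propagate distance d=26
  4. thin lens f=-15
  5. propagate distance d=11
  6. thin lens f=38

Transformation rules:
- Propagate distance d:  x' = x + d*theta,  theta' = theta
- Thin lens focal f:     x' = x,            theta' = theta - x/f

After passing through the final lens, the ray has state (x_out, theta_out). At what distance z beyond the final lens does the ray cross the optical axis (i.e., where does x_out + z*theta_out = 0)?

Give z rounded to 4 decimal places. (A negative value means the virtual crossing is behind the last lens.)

Initial: x=10.0000 theta=0.0000
After 1 (propagate distance d=8): x=10.0000 theta=0.0000
After 2 (thin lens f=29): x=10.0000 theta=-10/29 (≈-0.3448)
After 3 (propagate distance d=26): x=30/29 (≈1.0345) theta=-10/29 (≈-0.3448)
After 4 (thin lens f=-15): x=30/29 (≈1.0345) theta=-8/29 (≈-0.2759)
After 5 (propagate distance d=11): x=-2.0000 theta=-8/29 (≈-0.2759)
After 6 (thin lens f=38): x=-2.0000 theta=-123/551 (≈-0.2232)
z_focus = -x_out/theta_out = -(-2.0000)/(-123/551) = -1102/123 ≈ -8.9593
Rounded to 4 decimal places: z = -8.9593

Answer: -8.9593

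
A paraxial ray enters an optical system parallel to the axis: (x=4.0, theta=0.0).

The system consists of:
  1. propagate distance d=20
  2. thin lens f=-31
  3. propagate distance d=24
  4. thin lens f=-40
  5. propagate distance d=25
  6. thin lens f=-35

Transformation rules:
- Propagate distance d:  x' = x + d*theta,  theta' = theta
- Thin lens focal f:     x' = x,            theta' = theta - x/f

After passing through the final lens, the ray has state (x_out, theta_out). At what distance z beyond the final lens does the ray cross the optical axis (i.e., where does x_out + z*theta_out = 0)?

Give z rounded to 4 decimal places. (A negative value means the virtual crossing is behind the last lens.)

Answer: -20.2690

Derivation:
Initial: x=4.0000 theta=0.0000
After 1 (propagate distance d=20): x=4.0000 theta=0.0000
After 2 (thin lens f=-31): x=4.0000 theta=4/31 (≈0.1290)
After 3 (propagate distance d=24): x=220/31 (≈7.0968) theta=4/31 (≈0.1290)
After 4 (thin lens f=-40): x=220/31 (≈7.0968) theta=19/62 (≈0.3065)
After 5 (propagate distance d=25): x=915/62 (≈14.7581) theta=19/62 (≈0.3065)
After 6 (thin lens f=-35): x=915/62 (≈14.7581) theta=158/217 (≈0.7281)
z_focus = -x_out/theta_out = -(915/62)/(158/217) = -6405/316 ≈ -20.2690
Rounded to 4 decimal places: z = -20.2690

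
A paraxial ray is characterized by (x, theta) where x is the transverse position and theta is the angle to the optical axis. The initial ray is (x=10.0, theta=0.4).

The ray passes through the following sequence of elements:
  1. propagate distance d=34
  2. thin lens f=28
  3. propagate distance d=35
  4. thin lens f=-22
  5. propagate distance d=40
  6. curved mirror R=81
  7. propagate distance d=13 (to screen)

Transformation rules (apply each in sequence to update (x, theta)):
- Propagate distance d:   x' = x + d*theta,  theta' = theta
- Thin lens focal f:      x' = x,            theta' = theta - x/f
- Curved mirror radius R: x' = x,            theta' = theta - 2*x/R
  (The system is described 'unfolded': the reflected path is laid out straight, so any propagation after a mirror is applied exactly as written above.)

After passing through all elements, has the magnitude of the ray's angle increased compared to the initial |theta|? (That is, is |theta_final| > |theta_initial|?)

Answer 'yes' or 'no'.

Answer: no

Derivation:
Initial: x=10.0000 theta=0.4000
After 1 (propagate distance d=34): x=23.6000 theta=0.4000
After 2 (thin lens f=28): x=23.6000 theta=-31/70 (≈-0.4429)
After 3 (propagate distance d=35): x=8.1000 theta=-31/70 (≈-0.4429)
After 4 (thin lens f=-22): x=8.1000 theta=-23/308 (≈-0.0747)
After 5 (propagate distance d=40): x=3937/770 (≈5.1130) theta=-23/308 (≈-0.0747)
After 6 (curved mirror R=81): x=3937/770 (≈5.1130) theta=-25063/124740 (≈-0.2009)
After 7 (propagate distance d=13 (to screen)): x=62395/24948 (≈2.5010) theta=-25063/124740 (≈-0.2009)
|theta_initial|=0.4000 |theta_final|=25063/124740 (≈0.2009) -> not increased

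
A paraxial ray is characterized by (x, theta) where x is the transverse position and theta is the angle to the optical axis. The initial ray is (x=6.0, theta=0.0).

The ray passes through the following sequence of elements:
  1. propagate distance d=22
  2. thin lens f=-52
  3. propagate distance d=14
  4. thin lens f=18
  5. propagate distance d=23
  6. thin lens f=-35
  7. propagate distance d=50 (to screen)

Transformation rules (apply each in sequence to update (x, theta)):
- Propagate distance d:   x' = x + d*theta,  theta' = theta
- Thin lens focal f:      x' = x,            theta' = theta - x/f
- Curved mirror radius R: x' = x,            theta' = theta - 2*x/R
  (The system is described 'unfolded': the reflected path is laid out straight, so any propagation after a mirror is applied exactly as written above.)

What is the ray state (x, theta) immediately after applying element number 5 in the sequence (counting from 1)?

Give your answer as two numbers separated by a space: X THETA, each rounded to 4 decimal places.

Initial: x=6.0000 theta=0.0000
After 1 (propagate distance d=22): x=6.0000 theta=0.0000
After 2 (thin lens f=-52): x=6.0000 theta=3/26 (≈0.1154)
After 3 (propagate distance d=14): x=99/13 (≈7.6154) theta=3/26 (≈0.1154)
After 4 (thin lens f=18): x=99/13 (≈7.6154) theta=-4/13 (≈-0.3077)
After 5 (propagate distance d=23): x=7/13 (≈0.5385) theta=-4/13 (≈-0.3077)
Rounded to 4 decimal places: x = 0.5385, theta = -0.3077

Answer: 0.5385 -0.3077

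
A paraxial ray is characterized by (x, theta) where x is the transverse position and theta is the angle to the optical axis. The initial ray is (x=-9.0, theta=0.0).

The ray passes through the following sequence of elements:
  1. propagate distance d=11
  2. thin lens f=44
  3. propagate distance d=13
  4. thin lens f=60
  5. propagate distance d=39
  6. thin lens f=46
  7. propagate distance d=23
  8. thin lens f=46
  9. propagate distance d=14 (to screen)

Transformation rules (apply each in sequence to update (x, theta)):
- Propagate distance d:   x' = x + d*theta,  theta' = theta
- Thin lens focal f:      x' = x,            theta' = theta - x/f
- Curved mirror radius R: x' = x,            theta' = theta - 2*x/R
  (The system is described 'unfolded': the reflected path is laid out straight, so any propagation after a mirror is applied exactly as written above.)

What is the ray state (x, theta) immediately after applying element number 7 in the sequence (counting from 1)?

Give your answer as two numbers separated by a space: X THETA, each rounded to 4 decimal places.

Answer: 10.0142 0.1851

Derivation:
Initial: x=-9.0000 theta=0.0000
After 1 (propagate distance d=11): x=-9.0000 theta=0.0000
After 2 (thin lens f=44): x=-9.0000 theta=9/44 (≈0.2045)
After 3 (propagate distance d=13): x=-279/44 (≈-6.3409) theta=9/44 (≈0.2045)
After 4 (thin lens f=60): x=-279/44 (≈-6.3409) theta=273/880 (≈0.3102)
After 5 (propagate distance d=39): x=5067/880 (≈5.7580) theta=273/880 (≈0.3102)
After 6 (thin lens f=46): x=5067/880 (≈5.7580) theta=681/3680 (≈0.1851)
After 7 (propagate distance d=23): x=3525/352 (≈10.0142) theta=681/3680 (≈0.1851)
Rounded to 4 decimal places: x = 10.0142, theta = 0.1851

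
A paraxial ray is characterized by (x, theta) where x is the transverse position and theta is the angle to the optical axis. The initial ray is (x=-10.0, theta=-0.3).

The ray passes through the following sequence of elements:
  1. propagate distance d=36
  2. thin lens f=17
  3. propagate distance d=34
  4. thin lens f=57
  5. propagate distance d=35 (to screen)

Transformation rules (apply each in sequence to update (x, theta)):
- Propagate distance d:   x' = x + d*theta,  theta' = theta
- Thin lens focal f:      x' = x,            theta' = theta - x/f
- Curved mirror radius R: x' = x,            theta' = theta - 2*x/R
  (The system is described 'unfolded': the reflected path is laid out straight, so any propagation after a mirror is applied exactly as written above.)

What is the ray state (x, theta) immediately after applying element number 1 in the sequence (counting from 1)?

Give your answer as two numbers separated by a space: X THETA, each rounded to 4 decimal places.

Answer: -20.8000 -0.3000

Derivation:
Initial: x=-10.0000 theta=-0.3000
After 1 (propagate distance d=36): x=-20.8000 theta=-0.3000
Rounded to 4 decimal places: x = -20.8000, theta = -0.3000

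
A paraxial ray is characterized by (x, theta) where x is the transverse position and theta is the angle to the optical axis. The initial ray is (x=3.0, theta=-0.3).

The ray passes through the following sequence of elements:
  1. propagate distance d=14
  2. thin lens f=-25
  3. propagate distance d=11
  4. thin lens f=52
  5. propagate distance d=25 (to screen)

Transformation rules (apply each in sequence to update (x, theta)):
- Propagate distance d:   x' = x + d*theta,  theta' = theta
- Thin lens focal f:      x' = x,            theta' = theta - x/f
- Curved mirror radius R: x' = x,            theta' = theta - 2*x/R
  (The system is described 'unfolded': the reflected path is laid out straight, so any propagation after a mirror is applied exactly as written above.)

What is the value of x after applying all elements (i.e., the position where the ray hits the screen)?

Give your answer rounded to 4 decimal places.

Initial: x=3.0000 theta=-0.3000
After 1 (propagate distance d=14): x=-1.2000 theta=-0.3000
After 2 (thin lens f=-25): x=-1.2000 theta=-0.3480
After 3 (propagate distance d=11): x=-5.0280 theta=-0.3480
After 4 (thin lens f=52): x=-5.0280 theta=-3267/13000 (≈-0.2513)
After 5 (propagate distance d=25 (to screen)): x=-147039/13000 (≈-11.3107) theta=-3267/13000 (≈-0.2513)
Rounded to 4 decimal places: x = -11.3107

Answer: -11.3107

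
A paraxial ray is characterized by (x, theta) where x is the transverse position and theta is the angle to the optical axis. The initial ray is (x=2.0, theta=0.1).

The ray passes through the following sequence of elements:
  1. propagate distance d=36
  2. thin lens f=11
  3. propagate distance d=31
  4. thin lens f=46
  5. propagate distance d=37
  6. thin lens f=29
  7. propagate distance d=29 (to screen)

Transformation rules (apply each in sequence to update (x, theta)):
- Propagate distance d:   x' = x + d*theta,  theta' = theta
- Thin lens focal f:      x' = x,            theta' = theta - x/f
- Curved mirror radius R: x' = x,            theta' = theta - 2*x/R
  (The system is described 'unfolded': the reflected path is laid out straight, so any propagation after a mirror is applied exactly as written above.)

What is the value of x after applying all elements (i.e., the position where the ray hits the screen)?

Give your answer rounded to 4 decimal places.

Initial: x=2.0000 theta=0.1000
After 1 (propagate distance d=36): x=5.6000 theta=0.1000
After 2 (thin lens f=11): x=5.6000 theta=-9/22 (≈-0.4091)
After 3 (propagate distance d=31): x=-779/110 (≈-7.0818) theta=-9/22 (≈-0.4091)
After 4 (thin lens f=46): x=-779/110 (≈-7.0818) theta=-1291/5060 (≈-0.2551)
After 5 (propagate distance d=37): x=-83601/5060 (≈-16.5219) theta=-1291/5060 (≈-0.2551)
After 6 (thin lens f=29): x=-83601/5060 (≈-16.5219) theta=23081/73370 (≈0.3146)
After 7 (propagate distance d=29 (to screen)): x=-37439/5060 (≈-7.3990) theta=23081/73370 (≈0.3146)
Rounded to 4 decimal places: x = -7.3990

Answer: -7.3990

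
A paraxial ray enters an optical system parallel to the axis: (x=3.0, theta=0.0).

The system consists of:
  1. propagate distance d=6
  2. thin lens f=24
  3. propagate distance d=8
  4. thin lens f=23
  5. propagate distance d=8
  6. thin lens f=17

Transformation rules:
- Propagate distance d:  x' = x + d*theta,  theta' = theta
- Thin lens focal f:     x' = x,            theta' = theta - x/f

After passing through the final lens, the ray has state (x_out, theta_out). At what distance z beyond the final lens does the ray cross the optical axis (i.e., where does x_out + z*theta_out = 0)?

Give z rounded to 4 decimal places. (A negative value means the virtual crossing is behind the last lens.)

Initial: x=3.0000 theta=0.0000
After 1 (propagate distance d=6): x=3.0000 theta=0.0000
After 2 (thin lens f=24): x=3.0000 theta=-0.1250
After 3 (propagate distance d=8): x=2.0000 theta=-0.1250
After 4 (thin lens f=23): x=2.0000 theta=-39/184 (≈-0.2120)
After 5 (propagate distance d=8): x=7/23 (≈0.3043) theta=-39/184 (≈-0.2120)
After 6 (thin lens f=17): x=7/23 (≈0.3043) theta=-719/3128 (≈-0.2299)
z_focus = -x_out/theta_out = -(7/23)/(-719/3128) = 952/719 ≈ 1.3241
Rounded to 4 decimal places: z = 1.3241

Answer: 1.3241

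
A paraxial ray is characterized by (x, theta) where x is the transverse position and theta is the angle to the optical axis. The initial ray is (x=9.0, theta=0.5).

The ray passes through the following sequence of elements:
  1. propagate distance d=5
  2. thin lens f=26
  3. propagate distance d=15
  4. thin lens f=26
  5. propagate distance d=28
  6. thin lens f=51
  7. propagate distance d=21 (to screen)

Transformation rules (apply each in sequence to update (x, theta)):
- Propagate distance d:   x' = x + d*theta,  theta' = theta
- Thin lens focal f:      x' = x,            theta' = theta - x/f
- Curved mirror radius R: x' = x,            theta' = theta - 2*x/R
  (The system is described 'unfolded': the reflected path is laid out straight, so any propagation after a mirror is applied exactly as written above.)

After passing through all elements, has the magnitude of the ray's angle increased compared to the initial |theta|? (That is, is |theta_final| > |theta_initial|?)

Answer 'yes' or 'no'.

Initial: x=9.0000 theta=0.5000
After 1 (propagate distance d=5): x=11.5000 theta=0.5000
After 2 (thin lens f=26): x=11.5000 theta=3/52 (≈0.0577)
After 3 (propagate distance d=15): x=643/52 (≈12.3654) theta=3/52 (≈0.0577)
After 4 (thin lens f=26): x=643/52 (≈12.3654) theta=-565/1352 (≈-0.4179)
After 5 (propagate distance d=28): x=449/676 (≈0.6642) theta=-565/1352 (≈-0.4179)
After 6 (thin lens f=51): x=449/676 (≈0.6642) theta=-29713/68952 (≈-0.4309)
After 7 (propagate distance d=21 (to screen)): x=-14825/1768 (≈-8.3852) theta=-29713/68952 (≈-0.4309)
|theta_initial|=0.5000 |theta_final|=29713/68952 (≈0.4309) -> not increased

Answer: no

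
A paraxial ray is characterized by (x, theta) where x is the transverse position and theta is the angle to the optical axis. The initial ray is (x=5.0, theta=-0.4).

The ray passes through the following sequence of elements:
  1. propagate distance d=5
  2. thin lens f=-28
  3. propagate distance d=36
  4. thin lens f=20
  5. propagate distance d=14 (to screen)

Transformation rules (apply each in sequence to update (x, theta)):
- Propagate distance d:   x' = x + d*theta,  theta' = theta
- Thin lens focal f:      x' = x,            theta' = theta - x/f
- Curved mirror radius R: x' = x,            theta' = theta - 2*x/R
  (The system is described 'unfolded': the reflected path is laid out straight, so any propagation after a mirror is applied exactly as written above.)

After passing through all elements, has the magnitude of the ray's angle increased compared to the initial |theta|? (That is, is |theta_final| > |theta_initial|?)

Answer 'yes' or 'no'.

Initial: x=5.0000 theta=-0.4000
After 1 (propagate distance d=5): x=3.0000 theta=-0.4000
After 2 (thin lens f=-28): x=3.0000 theta=-41/140 (≈-0.2929)
After 3 (propagate distance d=36): x=-264/35 (≈-7.5429) theta=-41/140 (≈-0.2929)
After 4 (thin lens f=20): x=-264/35 (≈-7.5429) theta=59/700 (≈0.0843)
After 5 (propagate distance d=14 (to screen)): x=-2227/350 (≈-6.3629) theta=59/700 (≈0.0843)
|theta_initial|=0.4000 |theta_final|=59/700 (≈0.0843) -> not increased

Answer: no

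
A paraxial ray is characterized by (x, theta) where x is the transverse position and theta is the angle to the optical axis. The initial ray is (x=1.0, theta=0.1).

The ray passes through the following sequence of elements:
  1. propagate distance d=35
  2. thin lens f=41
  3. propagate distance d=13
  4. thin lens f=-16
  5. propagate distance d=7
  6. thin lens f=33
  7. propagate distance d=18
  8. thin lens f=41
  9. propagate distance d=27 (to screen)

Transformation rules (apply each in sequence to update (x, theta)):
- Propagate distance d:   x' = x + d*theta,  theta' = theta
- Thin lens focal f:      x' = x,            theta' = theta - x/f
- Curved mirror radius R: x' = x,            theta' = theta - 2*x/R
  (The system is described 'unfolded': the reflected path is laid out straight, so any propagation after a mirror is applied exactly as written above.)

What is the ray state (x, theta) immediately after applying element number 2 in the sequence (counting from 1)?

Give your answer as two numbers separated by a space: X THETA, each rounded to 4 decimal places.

Initial: x=1.0000 theta=0.1000
After 1 (propagate distance d=35): x=4.5000 theta=0.1000
After 2 (thin lens f=41): x=4.5000 theta=-2/205 (≈-0.0098)
Rounded to 4 decimal places: x = 4.5000, theta = -0.0098

Answer: 4.5000 -0.0098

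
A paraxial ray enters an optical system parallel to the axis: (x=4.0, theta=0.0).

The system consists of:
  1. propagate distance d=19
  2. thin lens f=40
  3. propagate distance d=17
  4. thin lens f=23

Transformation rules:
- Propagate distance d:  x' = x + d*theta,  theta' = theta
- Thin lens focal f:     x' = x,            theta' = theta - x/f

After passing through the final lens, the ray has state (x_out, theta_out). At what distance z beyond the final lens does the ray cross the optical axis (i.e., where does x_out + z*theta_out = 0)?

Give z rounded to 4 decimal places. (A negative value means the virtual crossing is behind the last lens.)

Answer: 11.5000

Derivation:
Initial: x=4.0000 theta=0.0000
After 1 (propagate distance d=19): x=4.0000 theta=0.0000
After 2 (thin lens f=40): x=4.0000 theta=-0.1000
After 3 (propagate distance d=17): x=2.3000 theta=-0.1000
After 4 (thin lens f=23): x=2.3000 theta=-0.2000
z_focus = -x_out/theta_out = -(2.3000)/(-0.2000) = 11.5000
Rounded to 4 decimal places: z = 11.5000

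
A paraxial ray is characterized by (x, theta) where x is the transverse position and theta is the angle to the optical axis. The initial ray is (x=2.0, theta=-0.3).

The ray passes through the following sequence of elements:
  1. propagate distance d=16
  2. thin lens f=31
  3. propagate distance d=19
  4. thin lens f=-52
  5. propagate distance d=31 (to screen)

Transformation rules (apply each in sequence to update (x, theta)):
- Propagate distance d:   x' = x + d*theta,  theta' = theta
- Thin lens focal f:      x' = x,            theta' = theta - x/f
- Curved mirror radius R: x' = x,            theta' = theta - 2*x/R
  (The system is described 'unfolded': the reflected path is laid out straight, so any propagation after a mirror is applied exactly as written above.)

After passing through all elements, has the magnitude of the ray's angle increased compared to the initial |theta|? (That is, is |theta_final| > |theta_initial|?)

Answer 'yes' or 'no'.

Initial: x=2.0000 theta=-0.3000
After 1 (propagate distance d=16): x=-2.8000 theta=-0.3000
After 2 (thin lens f=31): x=-2.8000 theta=-13/62 (≈-0.2097)
After 3 (propagate distance d=19): x=-2103/310 (≈-6.7839) theta=-13/62 (≈-0.2097)
After 4 (thin lens f=-52): x=-2103/310 (≈-6.7839) theta=-5483/16120 (≈-0.3401)
After 5 (propagate distance d=31 (to screen)): x=-279329/16120 (≈-17.3281) theta=-5483/16120 (≈-0.3401)
|theta_initial|=0.3000 |theta_final|=5483/16120 (≈0.3401) -> increased

Answer: yes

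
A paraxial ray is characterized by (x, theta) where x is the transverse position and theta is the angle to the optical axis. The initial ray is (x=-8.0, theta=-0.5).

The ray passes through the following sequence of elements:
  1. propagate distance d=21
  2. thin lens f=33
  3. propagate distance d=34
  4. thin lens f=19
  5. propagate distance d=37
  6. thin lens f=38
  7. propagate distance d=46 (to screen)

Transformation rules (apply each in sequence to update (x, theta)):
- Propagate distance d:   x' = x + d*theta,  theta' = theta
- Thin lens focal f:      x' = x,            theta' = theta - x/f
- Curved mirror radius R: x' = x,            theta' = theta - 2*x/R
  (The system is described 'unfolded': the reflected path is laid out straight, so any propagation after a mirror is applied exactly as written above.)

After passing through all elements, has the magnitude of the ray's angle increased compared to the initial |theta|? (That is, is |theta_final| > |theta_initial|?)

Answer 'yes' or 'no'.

Initial: x=-8.0000 theta=-0.5000
After 1 (propagate distance d=21): x=-18.5000 theta=-0.5000
After 2 (thin lens f=33): x=-18.5000 theta=2/33 (≈0.0606)
After 3 (propagate distance d=34): x=-1085/66 (≈-16.4394) theta=2/33 (≈0.0606)
After 4 (thin lens f=19): x=-1085/66 (≈-16.4394) theta=387/418 (≈0.9258)
After 5 (propagate distance d=37): x=11171/627 (≈17.8166) theta=387/418 (≈0.9258)
After 6 (thin lens f=38): x=11171/627 (≈17.8166) theta=5444/11913 (≈0.4570)
After 7 (propagate distance d=46 (to screen)): x=462673/11913 (≈38.8377) theta=5444/11913 (≈0.4570)
|theta_initial|=0.5000 |theta_final|=5444/11913 (≈0.4570) -> not increased

Answer: no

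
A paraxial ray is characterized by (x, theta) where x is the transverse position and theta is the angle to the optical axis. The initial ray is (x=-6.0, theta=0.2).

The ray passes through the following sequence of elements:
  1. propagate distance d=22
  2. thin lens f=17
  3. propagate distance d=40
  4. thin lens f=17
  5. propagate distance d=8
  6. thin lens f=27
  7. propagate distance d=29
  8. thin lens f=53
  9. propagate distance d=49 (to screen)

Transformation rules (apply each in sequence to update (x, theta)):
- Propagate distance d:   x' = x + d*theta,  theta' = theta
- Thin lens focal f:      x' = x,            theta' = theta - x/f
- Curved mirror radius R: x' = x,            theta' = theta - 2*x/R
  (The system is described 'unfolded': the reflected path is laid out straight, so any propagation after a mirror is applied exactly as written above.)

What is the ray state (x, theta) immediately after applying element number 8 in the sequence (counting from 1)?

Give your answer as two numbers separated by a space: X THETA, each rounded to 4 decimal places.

Initial: x=-6.0000 theta=0.2000
After 1 (propagate distance d=22): x=-1.6000 theta=0.2000
After 2 (thin lens f=17): x=-1.6000 theta=5/17 (≈0.2941)
After 3 (propagate distance d=40): x=864/85 (≈10.1647) theta=5/17 (≈0.2941)
After 4 (thin lens f=17): x=864/85 (≈10.1647) theta=-439/1445 (≈-0.3038)
After 5 (propagate distance d=8): x=11176/1445 (≈7.7343) theta=-439/1445 (≈-0.3038)
After 6 (thin lens f=27): x=11176/1445 (≈7.7343) theta=-23029/39015 (≈-0.5903)
After 7 (propagate distance d=29): x=-366089/39015 (≈-9.3833) theta=-23029/39015 (≈-0.5903)
After 8 (thin lens f=53): x=-366089/39015 (≈-9.3833) theta=-284816/689265 (≈-0.4132)
Rounded to 4 decimal places: x = -9.3833, theta = -0.4132

Answer: -9.3833 -0.4132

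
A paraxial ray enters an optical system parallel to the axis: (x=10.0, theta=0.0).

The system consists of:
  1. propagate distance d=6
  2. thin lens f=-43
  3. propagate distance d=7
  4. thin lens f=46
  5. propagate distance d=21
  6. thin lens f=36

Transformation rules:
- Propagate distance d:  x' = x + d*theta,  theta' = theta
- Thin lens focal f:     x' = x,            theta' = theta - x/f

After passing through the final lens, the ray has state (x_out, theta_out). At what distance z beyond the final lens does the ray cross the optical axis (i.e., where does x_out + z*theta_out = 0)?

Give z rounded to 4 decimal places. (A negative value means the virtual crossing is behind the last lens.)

Answer: 33.8034

Derivation:
Initial: x=10.0000 theta=0.0000
After 1 (propagate distance d=6): x=10.0000 theta=0.0000
After 2 (thin lens f=-43): x=10.0000 theta=10/43 (≈0.2326)
After 3 (propagate distance d=7): x=500/43 (≈11.6279) theta=10/43 (≈0.2326)
After 4 (thin lens f=46): x=500/43 (≈11.6279) theta=-20/989 (≈-0.0202)
After 5 (propagate distance d=21): x=11080/989 (≈11.2032) theta=-20/989 (≈-0.0202)
After 6 (thin lens f=36): x=11080/989 (≈11.2032) theta=-2950/8901 (≈-0.3314)
z_focus = -x_out/theta_out = -(11080/989)/(-2950/8901) = 9972/295 ≈ 33.8034
Rounded to 4 decimal places: z = 33.8034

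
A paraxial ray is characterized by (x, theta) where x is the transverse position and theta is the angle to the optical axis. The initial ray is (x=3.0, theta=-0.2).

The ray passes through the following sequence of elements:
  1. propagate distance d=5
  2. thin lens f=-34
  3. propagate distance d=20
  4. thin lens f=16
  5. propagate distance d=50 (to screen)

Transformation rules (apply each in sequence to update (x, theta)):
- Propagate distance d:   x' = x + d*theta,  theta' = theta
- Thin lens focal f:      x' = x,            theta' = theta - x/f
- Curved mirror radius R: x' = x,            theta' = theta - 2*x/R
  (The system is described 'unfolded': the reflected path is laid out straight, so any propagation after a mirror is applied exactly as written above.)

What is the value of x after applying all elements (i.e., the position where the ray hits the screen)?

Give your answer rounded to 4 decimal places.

Initial: x=3.0000 theta=-0.2000
After 1 (propagate distance d=5): x=2.0000 theta=-0.2000
After 2 (thin lens f=-34): x=2.0000 theta=-12/85 (≈-0.1412)
After 3 (propagate distance d=20): x=-14/17 (≈-0.8235) theta=-12/85 (≈-0.1412)
After 4 (thin lens f=16): x=-14/17 (≈-0.8235) theta=-61/680 (≈-0.0897)
After 5 (propagate distance d=50 (to screen)): x=-361/68 (≈-5.3088) theta=-61/680 (≈-0.0897)
Rounded to 4 decimal places: x = -5.3088

Answer: -5.3088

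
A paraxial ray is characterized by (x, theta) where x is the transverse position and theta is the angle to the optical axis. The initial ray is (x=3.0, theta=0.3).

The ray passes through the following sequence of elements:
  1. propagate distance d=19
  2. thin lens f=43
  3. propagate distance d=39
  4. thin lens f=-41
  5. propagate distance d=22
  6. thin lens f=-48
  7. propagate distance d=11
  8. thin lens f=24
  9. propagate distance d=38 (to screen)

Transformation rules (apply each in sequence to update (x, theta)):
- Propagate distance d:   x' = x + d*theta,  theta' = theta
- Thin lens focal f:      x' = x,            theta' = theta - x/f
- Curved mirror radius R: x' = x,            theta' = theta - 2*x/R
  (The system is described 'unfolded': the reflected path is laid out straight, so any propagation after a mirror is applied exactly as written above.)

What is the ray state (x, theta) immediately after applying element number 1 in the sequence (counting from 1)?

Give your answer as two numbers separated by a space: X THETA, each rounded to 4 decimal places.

Answer: 8.7000 0.3000

Derivation:
Initial: x=3.0000 theta=0.3000
After 1 (propagate distance d=19): x=8.7000 theta=0.3000
Rounded to 4 decimal places: x = 8.7000, theta = 0.3000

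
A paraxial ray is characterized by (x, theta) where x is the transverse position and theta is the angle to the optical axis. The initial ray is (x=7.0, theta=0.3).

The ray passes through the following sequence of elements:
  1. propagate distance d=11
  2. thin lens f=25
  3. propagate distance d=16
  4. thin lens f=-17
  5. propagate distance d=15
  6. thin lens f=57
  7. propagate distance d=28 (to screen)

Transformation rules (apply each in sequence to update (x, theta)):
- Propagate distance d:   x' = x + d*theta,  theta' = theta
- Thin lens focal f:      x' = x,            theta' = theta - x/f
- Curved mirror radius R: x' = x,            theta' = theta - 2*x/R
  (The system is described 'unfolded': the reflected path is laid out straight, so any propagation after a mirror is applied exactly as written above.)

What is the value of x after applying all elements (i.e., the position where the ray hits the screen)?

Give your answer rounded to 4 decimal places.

Initial: x=7.0000 theta=0.3000
After 1 (propagate distance d=11): x=10.3000 theta=0.3000
After 2 (thin lens f=25): x=10.3000 theta=-0.1120
After 3 (propagate distance d=16): x=8.5080 theta=-0.1120
After 4 (thin lens f=-17): x=8.5080 theta=1651/4250 (≈0.3885)
After 5 (propagate distance d=15): x=30462/2125 (≈14.3351) theta=1651/4250 (≈0.3885)
After 6 (thin lens f=57): x=30462/2125 (≈14.3351) theta=11061/80750 (≈0.1370)
After 7 (propagate distance d=28 (to screen)): x=733632/40375 (≈18.1705) theta=11061/80750 (≈0.1370)
Rounded to 4 decimal places: x = 18.1705

Answer: 18.1705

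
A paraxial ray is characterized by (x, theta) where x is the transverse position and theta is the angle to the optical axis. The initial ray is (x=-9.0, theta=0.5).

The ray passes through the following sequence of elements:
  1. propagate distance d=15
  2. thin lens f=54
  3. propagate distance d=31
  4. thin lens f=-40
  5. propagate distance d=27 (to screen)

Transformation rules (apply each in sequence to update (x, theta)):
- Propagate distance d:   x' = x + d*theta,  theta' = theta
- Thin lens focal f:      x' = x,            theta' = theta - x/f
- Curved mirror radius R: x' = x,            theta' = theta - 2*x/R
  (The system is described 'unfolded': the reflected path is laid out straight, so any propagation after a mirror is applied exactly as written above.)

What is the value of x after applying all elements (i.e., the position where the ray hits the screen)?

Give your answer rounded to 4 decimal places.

Answer: 39.1424

Derivation:
Initial: x=-9.0000 theta=0.5000
After 1 (propagate distance d=15): x=-1.5000 theta=0.5000
After 2 (thin lens f=54): x=-1.5000 theta=19/36 (≈0.5278)
After 3 (propagate distance d=31): x=535/36 (≈14.8611) theta=19/36 (≈0.5278)
After 4 (thin lens f=-40): x=535/36 (≈14.8611) theta=259/288 (≈0.8993)
After 5 (propagate distance d=27 (to screen)): x=11273/288 (≈39.1424) theta=259/288 (≈0.8993)
Rounded to 4 decimal places: x = 39.1424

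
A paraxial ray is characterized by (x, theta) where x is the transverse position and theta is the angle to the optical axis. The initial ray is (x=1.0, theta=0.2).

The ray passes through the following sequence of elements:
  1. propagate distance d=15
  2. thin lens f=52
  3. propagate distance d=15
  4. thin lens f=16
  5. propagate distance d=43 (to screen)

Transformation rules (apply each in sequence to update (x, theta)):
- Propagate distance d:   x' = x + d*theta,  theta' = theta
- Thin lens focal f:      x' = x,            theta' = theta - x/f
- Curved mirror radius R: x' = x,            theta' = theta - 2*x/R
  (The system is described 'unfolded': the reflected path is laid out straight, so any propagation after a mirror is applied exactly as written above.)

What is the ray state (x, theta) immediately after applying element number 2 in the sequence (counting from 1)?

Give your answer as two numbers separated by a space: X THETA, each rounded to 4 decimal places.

Initial: x=1.0000 theta=0.2000
After 1 (propagate distance d=15): x=4.0000 theta=0.2000
After 2 (thin lens f=52): x=4.0000 theta=8/65 (≈0.1231)
Rounded to 4 decimal places: x = 4.0000, theta = 0.1231

Answer: 4.0000 0.1231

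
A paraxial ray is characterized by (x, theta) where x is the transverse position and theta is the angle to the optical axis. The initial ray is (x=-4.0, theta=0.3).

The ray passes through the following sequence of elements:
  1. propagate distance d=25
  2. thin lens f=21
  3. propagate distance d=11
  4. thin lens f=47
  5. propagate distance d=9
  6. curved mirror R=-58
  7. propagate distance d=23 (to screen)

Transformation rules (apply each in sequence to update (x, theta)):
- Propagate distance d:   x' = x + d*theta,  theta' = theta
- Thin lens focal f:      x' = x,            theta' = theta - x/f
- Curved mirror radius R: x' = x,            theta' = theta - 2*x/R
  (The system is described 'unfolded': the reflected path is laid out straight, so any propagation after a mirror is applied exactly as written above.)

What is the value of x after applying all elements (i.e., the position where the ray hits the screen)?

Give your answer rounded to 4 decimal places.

Initial: x=-4.0000 theta=0.3000
After 1 (propagate distance d=25): x=3.5000 theta=0.3000
After 2 (thin lens f=21): x=3.5000 theta=2/15 (≈0.1333)
After 3 (propagate distance d=11): x=149/30 (≈4.9667) theta=2/15 (≈0.1333)
After 4 (thin lens f=47): x=149/30 (≈4.9667) theta=13/470 (≈0.0277)
After 5 (propagate distance d=9): x=3677/705 (≈5.2156) theta=13/470 (≈0.0277)
After 6 (curved mirror R=-58): x=3677/705 (≈5.2156) theta=1697/8178 (≈0.2075)
After 7 (propagate distance d=23 (to screen)): x=408421/40890 (≈9.9883) theta=1697/8178 (≈0.2075)
Rounded to 4 decimal places: x = 9.9883

Answer: 9.9883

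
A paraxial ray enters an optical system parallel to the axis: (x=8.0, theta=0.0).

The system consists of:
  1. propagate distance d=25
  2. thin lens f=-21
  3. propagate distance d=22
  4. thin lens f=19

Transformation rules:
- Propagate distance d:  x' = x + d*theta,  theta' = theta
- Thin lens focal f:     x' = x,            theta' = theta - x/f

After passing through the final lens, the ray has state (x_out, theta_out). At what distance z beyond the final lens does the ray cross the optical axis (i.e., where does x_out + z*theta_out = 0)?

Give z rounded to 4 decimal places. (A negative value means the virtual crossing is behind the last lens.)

Initial: x=8.0000 theta=0.0000
After 1 (propagate distance d=25): x=8.0000 theta=0.0000
After 2 (thin lens f=-21): x=8.0000 theta=8/21 (≈0.3810)
After 3 (propagate distance d=22): x=344/21 (≈16.3810) theta=8/21 (≈0.3810)
After 4 (thin lens f=19): x=344/21 (≈16.3810) theta=-64/133 (≈-0.4812)
z_focus = -x_out/theta_out = -(344/21)/(-64/133) = 817/24 ≈ 34.0417
Rounded to 4 decimal places: z = 34.0417

Answer: 34.0417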